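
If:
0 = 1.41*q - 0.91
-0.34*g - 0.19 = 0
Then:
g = -0.56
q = 0.65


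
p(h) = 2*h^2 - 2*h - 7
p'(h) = 4*h - 2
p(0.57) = -7.49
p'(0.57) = 0.28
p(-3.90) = 31.22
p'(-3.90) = -17.60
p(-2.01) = 5.10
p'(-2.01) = -10.04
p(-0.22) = -6.46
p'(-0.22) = -2.88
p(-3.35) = 22.14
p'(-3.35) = -15.40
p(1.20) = -6.52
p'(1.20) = 2.80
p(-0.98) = -3.12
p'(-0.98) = -5.92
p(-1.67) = 1.92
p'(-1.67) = -8.68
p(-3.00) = 17.00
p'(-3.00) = -14.00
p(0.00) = -7.00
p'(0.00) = -2.00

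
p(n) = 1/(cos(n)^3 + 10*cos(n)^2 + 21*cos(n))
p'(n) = (3*sin(n)*cos(n)^2 + 20*sin(n)*cos(n) + 21*sin(n))/(cos(n)^3 + 10*cos(n)^2 + 21*cos(n))^2 = (3*sin(n) + 21*sin(n)/cos(n)^2 + 20*tan(n))/((cos(n) + 3)^2*(cos(n) + 7)^2)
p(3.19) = -0.08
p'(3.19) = -0.00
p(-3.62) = -0.09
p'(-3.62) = 0.02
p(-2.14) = -0.12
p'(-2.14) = -0.13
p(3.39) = -0.08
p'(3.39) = -0.01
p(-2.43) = -0.09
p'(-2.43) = -0.04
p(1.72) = -0.34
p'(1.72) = 2.12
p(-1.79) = -0.24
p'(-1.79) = -0.97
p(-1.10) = 0.09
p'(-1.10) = -0.20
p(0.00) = 0.03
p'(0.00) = 0.00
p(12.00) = 0.04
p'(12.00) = -0.03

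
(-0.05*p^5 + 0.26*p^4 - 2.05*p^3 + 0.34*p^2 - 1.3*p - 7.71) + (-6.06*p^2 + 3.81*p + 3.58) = -0.05*p^5 + 0.26*p^4 - 2.05*p^3 - 5.72*p^2 + 2.51*p - 4.13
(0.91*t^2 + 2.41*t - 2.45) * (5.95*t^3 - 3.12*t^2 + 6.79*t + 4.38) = 5.4145*t^5 + 11.5003*t^4 - 15.9178*t^3 + 27.9937*t^2 - 6.0797*t - 10.731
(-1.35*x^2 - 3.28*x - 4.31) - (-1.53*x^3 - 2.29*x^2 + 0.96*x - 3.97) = 1.53*x^3 + 0.94*x^2 - 4.24*x - 0.339999999999999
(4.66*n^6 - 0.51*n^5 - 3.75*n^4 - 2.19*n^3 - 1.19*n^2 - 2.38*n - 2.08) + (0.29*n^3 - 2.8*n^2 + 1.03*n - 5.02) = 4.66*n^6 - 0.51*n^5 - 3.75*n^4 - 1.9*n^3 - 3.99*n^2 - 1.35*n - 7.1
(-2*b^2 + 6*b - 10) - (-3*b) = -2*b^2 + 9*b - 10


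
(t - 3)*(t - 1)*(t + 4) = t^3 - 13*t + 12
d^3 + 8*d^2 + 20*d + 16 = (d + 2)^2*(d + 4)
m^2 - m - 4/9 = (m - 4/3)*(m + 1/3)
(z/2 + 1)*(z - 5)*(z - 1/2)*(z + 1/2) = z^4/2 - 3*z^3/2 - 41*z^2/8 + 3*z/8 + 5/4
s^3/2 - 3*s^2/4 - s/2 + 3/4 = (s/2 + 1/2)*(s - 3/2)*(s - 1)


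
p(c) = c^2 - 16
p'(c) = 2*c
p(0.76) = -15.42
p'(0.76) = 1.52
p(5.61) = 15.47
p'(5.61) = 11.22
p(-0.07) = -16.00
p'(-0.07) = -0.14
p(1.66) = -13.24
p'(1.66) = 3.32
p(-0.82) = -15.33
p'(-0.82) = -1.64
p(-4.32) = 2.66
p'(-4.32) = -8.64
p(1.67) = -13.21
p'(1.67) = 3.34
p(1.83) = -12.65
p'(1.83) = 3.66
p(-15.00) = 209.00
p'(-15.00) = -30.00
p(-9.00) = 65.00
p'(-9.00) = -18.00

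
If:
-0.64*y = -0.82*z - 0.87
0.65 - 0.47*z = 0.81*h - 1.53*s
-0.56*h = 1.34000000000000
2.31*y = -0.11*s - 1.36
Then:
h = -2.39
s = -2.13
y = -0.49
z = -1.44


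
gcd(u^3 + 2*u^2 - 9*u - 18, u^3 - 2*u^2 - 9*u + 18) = u^2 - 9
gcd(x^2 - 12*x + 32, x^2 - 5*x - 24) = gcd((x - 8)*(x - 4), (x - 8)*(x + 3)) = x - 8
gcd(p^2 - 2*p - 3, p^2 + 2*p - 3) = 1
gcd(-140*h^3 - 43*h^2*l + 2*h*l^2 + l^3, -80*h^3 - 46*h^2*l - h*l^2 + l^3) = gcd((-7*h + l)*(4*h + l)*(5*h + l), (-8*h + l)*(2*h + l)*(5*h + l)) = 5*h + l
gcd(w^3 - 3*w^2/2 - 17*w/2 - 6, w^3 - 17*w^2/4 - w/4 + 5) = w^2 - 3*w - 4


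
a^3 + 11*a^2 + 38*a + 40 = (a + 2)*(a + 4)*(a + 5)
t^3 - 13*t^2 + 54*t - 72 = (t - 6)*(t - 4)*(t - 3)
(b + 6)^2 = b^2 + 12*b + 36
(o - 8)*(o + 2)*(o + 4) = o^3 - 2*o^2 - 40*o - 64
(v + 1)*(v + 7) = v^2 + 8*v + 7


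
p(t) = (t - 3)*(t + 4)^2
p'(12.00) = 544.00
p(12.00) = 2304.00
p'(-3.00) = -11.00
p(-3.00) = -6.00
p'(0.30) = -4.73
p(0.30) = -49.92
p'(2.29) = 30.63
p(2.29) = -28.09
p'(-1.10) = -15.37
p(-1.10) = -34.48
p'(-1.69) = -16.33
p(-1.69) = -25.03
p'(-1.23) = -15.76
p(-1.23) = -32.46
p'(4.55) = 99.61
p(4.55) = 113.31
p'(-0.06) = -8.59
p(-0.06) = -47.50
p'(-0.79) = -14.03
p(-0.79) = -39.05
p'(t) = (t - 3)*(2*t + 8) + (t + 4)^2 = (t + 4)*(3*t - 2)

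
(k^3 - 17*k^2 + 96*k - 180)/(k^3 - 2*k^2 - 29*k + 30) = (k^2 - 11*k + 30)/(k^2 + 4*k - 5)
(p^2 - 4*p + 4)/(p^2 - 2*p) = (p - 2)/p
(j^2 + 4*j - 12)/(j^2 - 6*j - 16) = (-j^2 - 4*j + 12)/(-j^2 + 6*j + 16)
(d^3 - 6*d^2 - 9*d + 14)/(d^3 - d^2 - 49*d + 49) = (d + 2)/(d + 7)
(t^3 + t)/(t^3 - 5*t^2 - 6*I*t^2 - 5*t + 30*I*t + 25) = t*(t + I)/(t^2 - 5*t*(1 + I) + 25*I)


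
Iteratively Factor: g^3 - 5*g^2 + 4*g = (g)*(g^2 - 5*g + 4) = g*(g - 1)*(g - 4)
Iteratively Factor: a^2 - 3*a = (a - 3)*(a)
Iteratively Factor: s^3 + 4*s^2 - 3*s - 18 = (s + 3)*(s^2 + s - 6) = (s - 2)*(s + 3)*(s + 3)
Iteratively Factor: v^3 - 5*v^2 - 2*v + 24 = (v - 4)*(v^2 - v - 6) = (v - 4)*(v + 2)*(v - 3)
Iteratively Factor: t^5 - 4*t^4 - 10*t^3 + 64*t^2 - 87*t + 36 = (t - 1)*(t^4 - 3*t^3 - 13*t^2 + 51*t - 36) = (t - 1)^2*(t^3 - 2*t^2 - 15*t + 36) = (t - 1)^2*(t + 4)*(t^2 - 6*t + 9) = (t - 3)*(t - 1)^2*(t + 4)*(t - 3)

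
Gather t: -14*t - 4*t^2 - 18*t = -4*t^2 - 32*t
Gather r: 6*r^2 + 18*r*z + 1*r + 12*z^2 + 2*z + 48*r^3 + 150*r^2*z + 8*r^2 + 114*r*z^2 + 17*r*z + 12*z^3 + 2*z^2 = 48*r^3 + r^2*(150*z + 14) + r*(114*z^2 + 35*z + 1) + 12*z^3 + 14*z^2 + 2*z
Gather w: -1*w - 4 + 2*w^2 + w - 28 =2*w^2 - 32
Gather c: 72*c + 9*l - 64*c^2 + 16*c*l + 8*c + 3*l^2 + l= -64*c^2 + c*(16*l + 80) + 3*l^2 + 10*l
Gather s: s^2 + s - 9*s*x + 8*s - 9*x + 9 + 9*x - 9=s^2 + s*(9 - 9*x)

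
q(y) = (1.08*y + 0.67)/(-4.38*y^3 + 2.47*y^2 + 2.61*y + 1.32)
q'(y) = (1.08*y + 0.67)*(13.14*y^2 - 4.94*y - 2.61)/(-4.38*y^3 + 2.47*y^2 + 2.61*y + 1.32)^2 + 1.08/(-4.38*y^3 + 2.47*y^2 + 2.61*y + 1.32) = (9.4608*y^3 + 6.1362*y^2 - 3.3098*y - 0.3231)/(19.1844*y^6 - 21.6372*y^5 - 16.7627*y^4 + 1.3302*y^3 + 13.3329*y^2 + 6.8904*y + 1.7424)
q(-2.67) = -0.02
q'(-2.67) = -0.01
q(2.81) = -0.05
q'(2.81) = 0.05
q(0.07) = 0.49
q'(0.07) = -0.23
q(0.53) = 0.45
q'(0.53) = 0.14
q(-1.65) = -0.05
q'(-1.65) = -0.04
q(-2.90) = -0.02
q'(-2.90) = -0.01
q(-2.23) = -0.03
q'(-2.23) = -0.02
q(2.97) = -0.05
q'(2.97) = 0.04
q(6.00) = -0.01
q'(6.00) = 0.00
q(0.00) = 0.51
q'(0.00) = -0.19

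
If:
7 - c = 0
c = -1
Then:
No Solution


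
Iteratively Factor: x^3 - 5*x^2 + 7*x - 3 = (x - 1)*(x^2 - 4*x + 3) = (x - 1)^2*(x - 3)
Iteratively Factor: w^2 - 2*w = (w)*(w - 2)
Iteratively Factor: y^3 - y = (y)*(y^2 - 1) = y*(y + 1)*(y - 1)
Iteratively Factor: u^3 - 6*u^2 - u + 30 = (u + 2)*(u^2 - 8*u + 15) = (u - 5)*(u + 2)*(u - 3)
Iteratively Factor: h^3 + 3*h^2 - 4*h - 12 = (h + 3)*(h^2 - 4) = (h - 2)*(h + 3)*(h + 2)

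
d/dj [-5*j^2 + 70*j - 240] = 70 - 10*j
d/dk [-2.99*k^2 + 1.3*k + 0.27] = 1.3 - 5.98*k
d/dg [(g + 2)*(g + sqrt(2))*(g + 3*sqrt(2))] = 3*g^2 + 4*g + 8*sqrt(2)*g + 6 + 8*sqrt(2)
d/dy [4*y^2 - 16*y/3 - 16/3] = 8*y - 16/3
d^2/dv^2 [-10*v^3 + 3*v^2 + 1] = 6 - 60*v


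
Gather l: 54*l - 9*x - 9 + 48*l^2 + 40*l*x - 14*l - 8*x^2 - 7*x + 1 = 48*l^2 + l*(40*x + 40) - 8*x^2 - 16*x - 8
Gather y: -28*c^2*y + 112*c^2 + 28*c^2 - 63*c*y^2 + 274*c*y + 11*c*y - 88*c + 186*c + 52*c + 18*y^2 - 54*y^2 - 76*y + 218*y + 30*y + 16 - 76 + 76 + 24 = 140*c^2 + 150*c + y^2*(-63*c - 36) + y*(-28*c^2 + 285*c + 172) + 40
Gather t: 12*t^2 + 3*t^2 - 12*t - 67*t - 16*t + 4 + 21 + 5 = 15*t^2 - 95*t + 30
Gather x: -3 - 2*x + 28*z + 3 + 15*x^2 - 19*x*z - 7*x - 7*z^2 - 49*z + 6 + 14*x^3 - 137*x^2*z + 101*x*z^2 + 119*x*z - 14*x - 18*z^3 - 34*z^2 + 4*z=14*x^3 + x^2*(15 - 137*z) + x*(101*z^2 + 100*z - 23) - 18*z^3 - 41*z^2 - 17*z + 6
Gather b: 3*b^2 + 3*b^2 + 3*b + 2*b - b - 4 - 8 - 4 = 6*b^2 + 4*b - 16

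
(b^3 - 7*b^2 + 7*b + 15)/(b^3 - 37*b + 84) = (b^2 - 4*b - 5)/(b^2 + 3*b - 28)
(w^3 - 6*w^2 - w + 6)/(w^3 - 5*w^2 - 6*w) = (w - 1)/w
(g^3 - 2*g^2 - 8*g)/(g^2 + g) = (g^2 - 2*g - 8)/(g + 1)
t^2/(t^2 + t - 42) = t^2/(t^2 + t - 42)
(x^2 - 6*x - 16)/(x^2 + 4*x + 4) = (x - 8)/(x + 2)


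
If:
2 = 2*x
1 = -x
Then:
No Solution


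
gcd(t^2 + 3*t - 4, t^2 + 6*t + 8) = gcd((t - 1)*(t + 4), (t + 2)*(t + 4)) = t + 4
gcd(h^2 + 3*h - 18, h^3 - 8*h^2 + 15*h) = h - 3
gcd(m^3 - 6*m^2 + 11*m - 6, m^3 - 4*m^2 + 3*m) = m^2 - 4*m + 3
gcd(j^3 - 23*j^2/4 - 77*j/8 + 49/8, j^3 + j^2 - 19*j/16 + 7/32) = j^2 + 5*j/4 - 7/8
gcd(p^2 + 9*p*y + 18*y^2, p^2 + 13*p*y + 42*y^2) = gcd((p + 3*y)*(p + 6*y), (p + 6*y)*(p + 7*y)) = p + 6*y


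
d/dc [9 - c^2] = -2*c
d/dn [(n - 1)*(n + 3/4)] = 2*n - 1/4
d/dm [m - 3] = 1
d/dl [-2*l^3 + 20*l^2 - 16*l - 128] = -6*l^2 + 40*l - 16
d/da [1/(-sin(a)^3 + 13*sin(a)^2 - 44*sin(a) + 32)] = (3*sin(a)^2 - 26*sin(a) + 44)*cos(a)/(sin(a)^3 - 13*sin(a)^2 + 44*sin(a) - 32)^2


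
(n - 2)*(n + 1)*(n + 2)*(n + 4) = n^4 + 5*n^3 - 20*n - 16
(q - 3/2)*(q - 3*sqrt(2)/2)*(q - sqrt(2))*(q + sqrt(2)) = q^4 - 3*sqrt(2)*q^3/2 - 3*q^3/2 - 2*q^2 + 9*sqrt(2)*q^2/4 + 3*q + 3*sqrt(2)*q - 9*sqrt(2)/2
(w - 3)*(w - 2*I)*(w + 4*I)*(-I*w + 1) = -I*w^4 + 3*w^3 + 3*I*w^3 - 9*w^2 - 6*I*w^2 + 8*w + 18*I*w - 24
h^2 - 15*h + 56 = (h - 8)*(h - 7)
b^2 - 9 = (b - 3)*(b + 3)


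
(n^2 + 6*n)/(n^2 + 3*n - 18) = n/(n - 3)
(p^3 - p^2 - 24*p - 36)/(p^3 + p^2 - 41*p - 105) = (p^2 - 4*p - 12)/(p^2 - 2*p - 35)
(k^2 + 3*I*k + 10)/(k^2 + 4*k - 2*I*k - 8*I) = (k + 5*I)/(k + 4)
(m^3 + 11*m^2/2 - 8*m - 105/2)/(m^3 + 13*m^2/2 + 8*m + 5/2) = (2*m^2 + m - 21)/(2*m^2 + 3*m + 1)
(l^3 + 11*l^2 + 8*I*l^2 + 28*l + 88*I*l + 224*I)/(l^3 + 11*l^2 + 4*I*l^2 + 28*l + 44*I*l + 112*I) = (l + 8*I)/(l + 4*I)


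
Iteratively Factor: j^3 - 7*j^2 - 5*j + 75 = (j - 5)*(j^2 - 2*j - 15) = (j - 5)^2*(j + 3)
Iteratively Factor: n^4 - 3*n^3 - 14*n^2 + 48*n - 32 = (n + 4)*(n^3 - 7*n^2 + 14*n - 8) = (n - 2)*(n + 4)*(n^2 - 5*n + 4) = (n - 2)*(n - 1)*(n + 4)*(n - 4)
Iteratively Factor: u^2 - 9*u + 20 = (u - 4)*(u - 5)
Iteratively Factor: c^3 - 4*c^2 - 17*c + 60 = (c - 3)*(c^2 - c - 20) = (c - 3)*(c + 4)*(c - 5)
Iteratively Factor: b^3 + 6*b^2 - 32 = (b - 2)*(b^2 + 8*b + 16) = (b - 2)*(b + 4)*(b + 4)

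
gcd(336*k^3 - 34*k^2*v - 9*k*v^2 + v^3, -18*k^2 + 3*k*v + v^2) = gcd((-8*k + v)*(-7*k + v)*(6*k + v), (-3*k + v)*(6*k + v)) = 6*k + v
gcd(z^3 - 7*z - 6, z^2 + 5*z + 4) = z + 1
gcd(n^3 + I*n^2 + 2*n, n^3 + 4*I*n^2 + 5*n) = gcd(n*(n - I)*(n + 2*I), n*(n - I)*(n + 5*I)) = n^2 - I*n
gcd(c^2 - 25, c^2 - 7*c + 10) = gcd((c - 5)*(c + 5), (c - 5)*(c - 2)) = c - 5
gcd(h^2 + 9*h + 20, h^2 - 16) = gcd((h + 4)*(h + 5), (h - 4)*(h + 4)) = h + 4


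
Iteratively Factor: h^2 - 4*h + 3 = (h - 1)*(h - 3)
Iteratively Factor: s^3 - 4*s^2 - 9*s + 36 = (s - 4)*(s^2 - 9) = (s - 4)*(s + 3)*(s - 3)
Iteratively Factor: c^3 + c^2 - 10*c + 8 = (c + 4)*(c^2 - 3*c + 2) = (c - 1)*(c + 4)*(c - 2)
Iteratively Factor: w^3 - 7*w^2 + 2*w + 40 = (w + 2)*(w^2 - 9*w + 20) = (w - 4)*(w + 2)*(w - 5)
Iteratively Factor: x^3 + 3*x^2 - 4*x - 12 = (x - 2)*(x^2 + 5*x + 6) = (x - 2)*(x + 3)*(x + 2)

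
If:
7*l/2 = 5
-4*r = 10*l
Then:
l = 10/7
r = -25/7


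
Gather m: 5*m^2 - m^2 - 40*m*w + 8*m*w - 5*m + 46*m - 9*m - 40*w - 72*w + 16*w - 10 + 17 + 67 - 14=4*m^2 + m*(32 - 32*w) - 96*w + 60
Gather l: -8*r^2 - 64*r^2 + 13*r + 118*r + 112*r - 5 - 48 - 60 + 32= -72*r^2 + 243*r - 81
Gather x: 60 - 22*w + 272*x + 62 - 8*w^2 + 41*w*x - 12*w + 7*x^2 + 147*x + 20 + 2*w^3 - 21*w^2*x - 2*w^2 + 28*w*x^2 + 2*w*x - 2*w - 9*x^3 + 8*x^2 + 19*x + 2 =2*w^3 - 10*w^2 - 36*w - 9*x^3 + x^2*(28*w + 15) + x*(-21*w^2 + 43*w + 438) + 144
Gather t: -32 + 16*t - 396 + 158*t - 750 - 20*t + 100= 154*t - 1078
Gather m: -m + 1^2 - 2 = -m - 1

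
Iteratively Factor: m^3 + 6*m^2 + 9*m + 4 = (m + 1)*(m^2 + 5*m + 4) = (m + 1)^2*(m + 4)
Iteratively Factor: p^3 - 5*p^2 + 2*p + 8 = (p + 1)*(p^2 - 6*p + 8) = (p - 2)*(p + 1)*(p - 4)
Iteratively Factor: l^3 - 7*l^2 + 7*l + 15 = (l - 5)*(l^2 - 2*l - 3) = (l - 5)*(l - 3)*(l + 1)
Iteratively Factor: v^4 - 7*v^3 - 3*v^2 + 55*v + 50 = (v + 1)*(v^3 - 8*v^2 + 5*v + 50) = (v + 1)*(v + 2)*(v^2 - 10*v + 25) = (v - 5)*(v + 1)*(v + 2)*(v - 5)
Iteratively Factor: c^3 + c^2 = (c)*(c^2 + c) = c*(c + 1)*(c)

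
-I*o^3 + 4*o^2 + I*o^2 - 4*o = o*(o + 4*I)*(-I*o + I)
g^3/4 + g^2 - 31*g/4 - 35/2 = (g/4 + 1/2)*(g - 5)*(g + 7)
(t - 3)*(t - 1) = t^2 - 4*t + 3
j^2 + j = j*(j + 1)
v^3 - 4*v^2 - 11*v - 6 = (v - 6)*(v + 1)^2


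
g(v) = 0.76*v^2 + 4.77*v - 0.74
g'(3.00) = 9.33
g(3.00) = 20.41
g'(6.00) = 13.89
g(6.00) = 55.24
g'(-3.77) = -0.96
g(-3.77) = -7.92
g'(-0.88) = 3.43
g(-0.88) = -4.35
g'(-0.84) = 3.49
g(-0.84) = -4.21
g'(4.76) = 12.01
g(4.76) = 39.18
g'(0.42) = 5.41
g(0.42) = 1.40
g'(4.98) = 12.34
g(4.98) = 41.86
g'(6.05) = 13.97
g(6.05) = 55.94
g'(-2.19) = 1.44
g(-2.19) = -7.54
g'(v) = 1.52*v + 4.77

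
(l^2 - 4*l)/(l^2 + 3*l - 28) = l/(l + 7)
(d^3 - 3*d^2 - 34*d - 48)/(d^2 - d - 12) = (d^2 - 6*d - 16)/(d - 4)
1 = 1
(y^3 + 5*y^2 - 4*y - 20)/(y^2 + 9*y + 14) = (y^2 + 3*y - 10)/(y + 7)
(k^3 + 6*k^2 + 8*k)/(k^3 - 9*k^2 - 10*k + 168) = k*(k + 2)/(k^2 - 13*k + 42)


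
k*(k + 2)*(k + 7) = k^3 + 9*k^2 + 14*k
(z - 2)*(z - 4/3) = z^2 - 10*z/3 + 8/3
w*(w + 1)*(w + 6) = w^3 + 7*w^2 + 6*w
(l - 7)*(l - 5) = l^2 - 12*l + 35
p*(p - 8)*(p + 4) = p^3 - 4*p^2 - 32*p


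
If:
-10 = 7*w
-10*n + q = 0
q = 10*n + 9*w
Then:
No Solution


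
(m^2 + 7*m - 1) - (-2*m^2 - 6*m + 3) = 3*m^2 + 13*m - 4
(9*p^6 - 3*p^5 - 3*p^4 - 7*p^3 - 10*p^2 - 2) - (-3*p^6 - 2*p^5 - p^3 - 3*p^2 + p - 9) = 12*p^6 - p^5 - 3*p^4 - 6*p^3 - 7*p^2 - p + 7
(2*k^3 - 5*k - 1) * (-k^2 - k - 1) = -2*k^5 - 2*k^4 + 3*k^3 + 6*k^2 + 6*k + 1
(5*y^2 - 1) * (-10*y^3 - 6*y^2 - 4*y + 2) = -50*y^5 - 30*y^4 - 10*y^3 + 16*y^2 + 4*y - 2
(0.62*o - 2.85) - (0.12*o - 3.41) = 0.5*o + 0.56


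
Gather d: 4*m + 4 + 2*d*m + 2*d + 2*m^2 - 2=d*(2*m + 2) + 2*m^2 + 4*m + 2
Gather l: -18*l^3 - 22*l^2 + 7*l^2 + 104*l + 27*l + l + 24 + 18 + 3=-18*l^3 - 15*l^2 + 132*l + 45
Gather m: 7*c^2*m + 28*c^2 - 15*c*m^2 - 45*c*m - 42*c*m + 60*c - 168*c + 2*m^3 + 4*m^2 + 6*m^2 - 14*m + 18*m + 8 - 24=28*c^2 - 108*c + 2*m^3 + m^2*(10 - 15*c) + m*(7*c^2 - 87*c + 4) - 16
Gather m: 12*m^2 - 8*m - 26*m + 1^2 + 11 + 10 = 12*m^2 - 34*m + 22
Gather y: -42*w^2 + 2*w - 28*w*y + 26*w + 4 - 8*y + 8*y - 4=-42*w^2 - 28*w*y + 28*w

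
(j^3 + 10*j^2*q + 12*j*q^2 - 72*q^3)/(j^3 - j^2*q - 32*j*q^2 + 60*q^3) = (-j - 6*q)/(-j + 5*q)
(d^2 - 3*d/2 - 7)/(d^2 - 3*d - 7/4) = 2*(d + 2)/(2*d + 1)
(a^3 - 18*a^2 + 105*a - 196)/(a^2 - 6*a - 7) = (a^2 - 11*a + 28)/(a + 1)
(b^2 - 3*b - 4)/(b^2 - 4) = (b^2 - 3*b - 4)/(b^2 - 4)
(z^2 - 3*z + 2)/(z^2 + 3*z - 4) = (z - 2)/(z + 4)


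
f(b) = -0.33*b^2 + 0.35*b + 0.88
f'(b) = 0.35 - 0.66*b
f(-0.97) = 0.23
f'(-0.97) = 0.99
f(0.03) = 0.89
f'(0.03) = 0.33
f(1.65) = 0.56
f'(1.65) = -0.74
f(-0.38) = 0.70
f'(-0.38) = 0.60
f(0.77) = 0.95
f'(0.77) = -0.16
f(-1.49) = -0.37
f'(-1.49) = 1.33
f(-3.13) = -3.45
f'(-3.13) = 2.42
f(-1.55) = -0.46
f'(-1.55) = 1.37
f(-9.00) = -29.00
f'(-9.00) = 6.29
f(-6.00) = -13.10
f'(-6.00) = 4.31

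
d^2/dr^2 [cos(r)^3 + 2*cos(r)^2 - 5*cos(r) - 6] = 17*cos(r)/4 - 4*cos(2*r) - 9*cos(3*r)/4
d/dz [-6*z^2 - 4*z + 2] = -12*z - 4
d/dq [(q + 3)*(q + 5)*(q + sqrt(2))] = 3*q^2 + 2*sqrt(2)*q + 16*q + 8*sqrt(2) + 15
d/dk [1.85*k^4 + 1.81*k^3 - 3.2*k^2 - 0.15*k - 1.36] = 7.4*k^3 + 5.43*k^2 - 6.4*k - 0.15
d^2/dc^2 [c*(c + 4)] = 2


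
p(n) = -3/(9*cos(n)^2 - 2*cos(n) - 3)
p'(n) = -3*(18*sin(n)*cos(n) - 2*sin(n))/(9*cos(n)^2 - 2*cos(n) - 3)^2 = 6*(1 - 9*cos(n))*sin(n)/(-9*cos(n)^2 + 2*cos(n) + 3)^2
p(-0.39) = -1.05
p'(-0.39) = 2.06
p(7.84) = 0.99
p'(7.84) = 0.57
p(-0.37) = -1.01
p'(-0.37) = 1.83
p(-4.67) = 1.03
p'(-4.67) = 0.99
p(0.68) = -3.38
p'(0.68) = -28.80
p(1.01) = 1.98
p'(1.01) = -8.35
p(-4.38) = 2.16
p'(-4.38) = 11.57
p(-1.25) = 1.10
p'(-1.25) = 1.40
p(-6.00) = -0.89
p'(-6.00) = -1.12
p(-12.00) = -1.74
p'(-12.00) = -7.17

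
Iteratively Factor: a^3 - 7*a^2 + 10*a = (a - 2)*(a^2 - 5*a) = a*(a - 2)*(a - 5)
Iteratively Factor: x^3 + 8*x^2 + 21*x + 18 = (x + 2)*(x^2 + 6*x + 9) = (x + 2)*(x + 3)*(x + 3)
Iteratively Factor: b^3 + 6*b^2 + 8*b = (b + 2)*(b^2 + 4*b) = b*(b + 2)*(b + 4)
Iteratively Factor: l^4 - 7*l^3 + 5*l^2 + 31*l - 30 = (l - 5)*(l^3 - 2*l^2 - 5*l + 6) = (l - 5)*(l + 2)*(l^2 - 4*l + 3) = (l - 5)*(l - 1)*(l + 2)*(l - 3)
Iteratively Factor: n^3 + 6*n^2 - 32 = (n + 4)*(n^2 + 2*n - 8) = (n + 4)^2*(n - 2)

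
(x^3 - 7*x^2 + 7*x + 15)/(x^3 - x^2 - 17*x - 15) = (x - 3)/(x + 3)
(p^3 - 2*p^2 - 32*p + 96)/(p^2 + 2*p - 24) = p - 4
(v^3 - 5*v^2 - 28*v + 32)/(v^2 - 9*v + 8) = v + 4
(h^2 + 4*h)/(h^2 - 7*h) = (h + 4)/(h - 7)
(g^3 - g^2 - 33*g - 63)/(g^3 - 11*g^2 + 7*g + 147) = (g + 3)/(g - 7)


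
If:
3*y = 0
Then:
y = 0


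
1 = 1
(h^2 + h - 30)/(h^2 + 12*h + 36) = (h - 5)/(h + 6)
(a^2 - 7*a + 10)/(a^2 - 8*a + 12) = (a - 5)/(a - 6)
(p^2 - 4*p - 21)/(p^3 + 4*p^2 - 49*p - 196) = (p + 3)/(p^2 + 11*p + 28)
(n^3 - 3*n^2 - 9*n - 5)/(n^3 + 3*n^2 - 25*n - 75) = (n^2 + 2*n + 1)/(n^2 + 8*n + 15)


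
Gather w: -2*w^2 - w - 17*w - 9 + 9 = -2*w^2 - 18*w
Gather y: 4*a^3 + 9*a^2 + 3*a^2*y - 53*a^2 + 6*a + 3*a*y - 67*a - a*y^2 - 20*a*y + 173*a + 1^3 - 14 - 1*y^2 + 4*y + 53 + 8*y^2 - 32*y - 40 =4*a^3 - 44*a^2 + 112*a + y^2*(7 - a) + y*(3*a^2 - 17*a - 28)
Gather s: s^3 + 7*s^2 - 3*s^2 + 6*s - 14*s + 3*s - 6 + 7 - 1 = s^3 + 4*s^2 - 5*s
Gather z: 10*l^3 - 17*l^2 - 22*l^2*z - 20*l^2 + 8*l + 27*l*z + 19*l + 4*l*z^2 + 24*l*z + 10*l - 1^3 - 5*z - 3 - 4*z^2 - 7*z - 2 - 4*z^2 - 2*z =10*l^3 - 37*l^2 + 37*l + z^2*(4*l - 8) + z*(-22*l^2 + 51*l - 14) - 6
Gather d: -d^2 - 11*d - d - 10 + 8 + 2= -d^2 - 12*d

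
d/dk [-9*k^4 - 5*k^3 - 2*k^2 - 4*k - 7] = -36*k^3 - 15*k^2 - 4*k - 4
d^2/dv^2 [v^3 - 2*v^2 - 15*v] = 6*v - 4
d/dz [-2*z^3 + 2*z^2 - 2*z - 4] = -6*z^2 + 4*z - 2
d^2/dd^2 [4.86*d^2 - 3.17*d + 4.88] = 9.72000000000000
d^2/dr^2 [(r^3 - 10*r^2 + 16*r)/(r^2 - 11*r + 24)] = 6/(r^3 - 9*r^2 + 27*r - 27)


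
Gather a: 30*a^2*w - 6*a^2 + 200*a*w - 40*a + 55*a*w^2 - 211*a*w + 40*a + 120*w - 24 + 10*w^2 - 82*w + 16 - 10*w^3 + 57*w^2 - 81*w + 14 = a^2*(30*w - 6) + a*(55*w^2 - 11*w) - 10*w^3 + 67*w^2 - 43*w + 6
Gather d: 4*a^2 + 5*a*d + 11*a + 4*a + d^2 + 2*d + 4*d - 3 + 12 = 4*a^2 + 15*a + d^2 + d*(5*a + 6) + 9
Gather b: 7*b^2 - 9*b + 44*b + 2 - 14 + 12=7*b^2 + 35*b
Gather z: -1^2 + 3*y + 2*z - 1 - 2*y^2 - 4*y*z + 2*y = -2*y^2 + 5*y + z*(2 - 4*y) - 2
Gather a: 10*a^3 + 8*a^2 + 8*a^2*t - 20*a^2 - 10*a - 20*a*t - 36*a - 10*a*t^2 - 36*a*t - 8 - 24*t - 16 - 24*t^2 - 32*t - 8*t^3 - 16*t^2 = 10*a^3 + a^2*(8*t - 12) + a*(-10*t^2 - 56*t - 46) - 8*t^3 - 40*t^2 - 56*t - 24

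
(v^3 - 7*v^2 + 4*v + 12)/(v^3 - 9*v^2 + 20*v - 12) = (v + 1)/(v - 1)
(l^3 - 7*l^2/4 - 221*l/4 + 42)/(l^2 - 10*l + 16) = (4*l^2 + 25*l - 21)/(4*(l - 2))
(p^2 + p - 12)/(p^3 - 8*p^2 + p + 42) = (p + 4)/(p^2 - 5*p - 14)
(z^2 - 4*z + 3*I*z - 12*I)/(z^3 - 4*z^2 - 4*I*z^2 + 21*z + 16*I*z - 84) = 1/(z - 7*I)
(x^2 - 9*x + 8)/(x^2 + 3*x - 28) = (x^2 - 9*x + 8)/(x^2 + 3*x - 28)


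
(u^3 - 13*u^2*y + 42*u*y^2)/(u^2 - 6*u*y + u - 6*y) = u*(u - 7*y)/(u + 1)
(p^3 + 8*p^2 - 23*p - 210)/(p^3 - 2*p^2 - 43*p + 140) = (p + 6)/(p - 4)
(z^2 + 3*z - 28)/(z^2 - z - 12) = (z + 7)/(z + 3)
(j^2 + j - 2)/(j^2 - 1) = (j + 2)/(j + 1)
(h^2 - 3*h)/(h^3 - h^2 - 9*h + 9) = h/(h^2 + 2*h - 3)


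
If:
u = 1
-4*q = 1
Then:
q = -1/4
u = 1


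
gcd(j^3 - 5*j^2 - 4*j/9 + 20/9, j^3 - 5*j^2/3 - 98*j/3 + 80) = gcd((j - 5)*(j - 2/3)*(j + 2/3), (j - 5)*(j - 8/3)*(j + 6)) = j - 5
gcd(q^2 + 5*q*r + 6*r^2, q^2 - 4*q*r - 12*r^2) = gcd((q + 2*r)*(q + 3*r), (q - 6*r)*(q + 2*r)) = q + 2*r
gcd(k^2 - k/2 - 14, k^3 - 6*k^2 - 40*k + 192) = k - 4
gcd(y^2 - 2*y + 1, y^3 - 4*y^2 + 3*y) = y - 1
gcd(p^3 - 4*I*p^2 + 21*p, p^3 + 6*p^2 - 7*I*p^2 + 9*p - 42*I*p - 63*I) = p - 7*I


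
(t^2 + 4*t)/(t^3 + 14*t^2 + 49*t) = (t + 4)/(t^2 + 14*t + 49)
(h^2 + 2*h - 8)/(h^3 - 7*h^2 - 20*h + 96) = (h - 2)/(h^2 - 11*h + 24)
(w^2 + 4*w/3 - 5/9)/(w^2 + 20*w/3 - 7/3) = (w + 5/3)/(w + 7)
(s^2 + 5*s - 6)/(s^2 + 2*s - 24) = (s - 1)/(s - 4)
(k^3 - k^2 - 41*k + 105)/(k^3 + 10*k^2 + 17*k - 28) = (k^2 - 8*k + 15)/(k^2 + 3*k - 4)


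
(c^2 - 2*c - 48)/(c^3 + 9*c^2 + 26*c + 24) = (c^2 - 2*c - 48)/(c^3 + 9*c^2 + 26*c + 24)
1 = 1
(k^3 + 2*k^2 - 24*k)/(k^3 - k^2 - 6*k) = (-k^2 - 2*k + 24)/(-k^2 + k + 6)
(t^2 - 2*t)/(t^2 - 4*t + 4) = t/(t - 2)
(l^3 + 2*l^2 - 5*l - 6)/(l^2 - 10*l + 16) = (l^2 + 4*l + 3)/(l - 8)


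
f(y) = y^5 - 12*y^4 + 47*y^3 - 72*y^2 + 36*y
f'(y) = 5*y^4 - 48*y^3 + 141*y^2 - 144*y + 36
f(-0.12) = -5.44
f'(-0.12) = 55.39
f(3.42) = -12.73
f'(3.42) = -43.34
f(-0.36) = -24.69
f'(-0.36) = 108.44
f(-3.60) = -5875.75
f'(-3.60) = 5461.06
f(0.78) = 2.43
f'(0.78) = -11.46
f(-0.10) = -4.37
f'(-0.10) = 51.86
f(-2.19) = -1244.23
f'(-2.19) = 1646.79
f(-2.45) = -1732.20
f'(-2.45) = 2121.20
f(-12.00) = -589680.00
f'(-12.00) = 208692.00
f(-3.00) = -3240.00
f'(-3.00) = 3438.00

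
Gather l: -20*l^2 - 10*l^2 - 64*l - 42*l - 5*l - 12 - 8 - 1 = -30*l^2 - 111*l - 21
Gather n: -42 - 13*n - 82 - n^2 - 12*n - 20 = -n^2 - 25*n - 144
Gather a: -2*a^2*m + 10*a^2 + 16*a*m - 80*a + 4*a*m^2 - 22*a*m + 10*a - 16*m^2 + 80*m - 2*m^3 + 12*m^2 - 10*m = a^2*(10 - 2*m) + a*(4*m^2 - 6*m - 70) - 2*m^3 - 4*m^2 + 70*m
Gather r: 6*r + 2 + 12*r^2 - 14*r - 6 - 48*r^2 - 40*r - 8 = -36*r^2 - 48*r - 12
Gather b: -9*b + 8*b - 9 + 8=-b - 1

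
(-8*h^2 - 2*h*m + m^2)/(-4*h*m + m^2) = (2*h + m)/m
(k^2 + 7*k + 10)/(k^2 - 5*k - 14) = (k + 5)/(k - 7)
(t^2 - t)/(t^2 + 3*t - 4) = t/(t + 4)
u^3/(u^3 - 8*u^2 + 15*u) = u^2/(u^2 - 8*u + 15)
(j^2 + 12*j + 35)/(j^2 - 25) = (j + 7)/(j - 5)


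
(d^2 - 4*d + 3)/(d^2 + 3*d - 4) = (d - 3)/(d + 4)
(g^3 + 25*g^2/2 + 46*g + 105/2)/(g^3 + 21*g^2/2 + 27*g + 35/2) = (g + 3)/(g + 1)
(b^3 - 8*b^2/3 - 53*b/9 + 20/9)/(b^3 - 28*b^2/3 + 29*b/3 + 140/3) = (b - 1/3)/(b - 7)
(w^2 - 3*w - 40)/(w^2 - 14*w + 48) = (w + 5)/(w - 6)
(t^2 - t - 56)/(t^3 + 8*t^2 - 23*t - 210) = (t - 8)/(t^2 + t - 30)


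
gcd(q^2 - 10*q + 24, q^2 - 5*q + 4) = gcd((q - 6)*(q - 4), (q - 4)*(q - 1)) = q - 4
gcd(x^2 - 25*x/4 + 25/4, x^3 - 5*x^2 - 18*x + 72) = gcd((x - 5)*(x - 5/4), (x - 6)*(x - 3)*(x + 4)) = 1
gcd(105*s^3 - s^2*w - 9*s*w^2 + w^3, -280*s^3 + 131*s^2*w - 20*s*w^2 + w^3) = 35*s^2 - 12*s*w + w^2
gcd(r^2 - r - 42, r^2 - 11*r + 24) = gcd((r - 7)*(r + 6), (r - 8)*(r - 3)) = 1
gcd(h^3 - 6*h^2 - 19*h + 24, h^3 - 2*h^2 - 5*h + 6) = h - 1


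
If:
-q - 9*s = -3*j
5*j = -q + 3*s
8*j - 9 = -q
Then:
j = 9/5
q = -27/5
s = 6/5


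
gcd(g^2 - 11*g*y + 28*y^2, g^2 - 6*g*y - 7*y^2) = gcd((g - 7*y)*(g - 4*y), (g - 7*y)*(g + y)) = -g + 7*y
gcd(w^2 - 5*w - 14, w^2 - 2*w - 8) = w + 2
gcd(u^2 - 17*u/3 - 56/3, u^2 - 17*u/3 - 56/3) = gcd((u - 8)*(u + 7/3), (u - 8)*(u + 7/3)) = u^2 - 17*u/3 - 56/3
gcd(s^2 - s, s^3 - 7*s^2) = s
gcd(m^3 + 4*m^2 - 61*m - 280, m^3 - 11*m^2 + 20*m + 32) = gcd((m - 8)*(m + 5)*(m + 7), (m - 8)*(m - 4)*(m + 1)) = m - 8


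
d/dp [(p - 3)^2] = 2*p - 6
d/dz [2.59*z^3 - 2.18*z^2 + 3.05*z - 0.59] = 7.77*z^2 - 4.36*z + 3.05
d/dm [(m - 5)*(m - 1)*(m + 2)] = 3*m^2 - 8*m - 7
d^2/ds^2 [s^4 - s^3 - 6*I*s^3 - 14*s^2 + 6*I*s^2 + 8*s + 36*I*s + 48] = 12*s^2 + s*(-6 - 36*I) - 28 + 12*I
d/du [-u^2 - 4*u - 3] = -2*u - 4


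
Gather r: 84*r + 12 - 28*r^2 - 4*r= -28*r^2 + 80*r + 12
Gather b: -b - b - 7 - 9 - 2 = -2*b - 18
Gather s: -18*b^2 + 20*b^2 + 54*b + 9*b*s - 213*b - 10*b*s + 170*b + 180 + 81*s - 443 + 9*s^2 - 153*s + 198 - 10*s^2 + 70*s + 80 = 2*b^2 + 11*b - s^2 + s*(-b - 2) + 15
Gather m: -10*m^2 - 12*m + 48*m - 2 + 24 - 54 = -10*m^2 + 36*m - 32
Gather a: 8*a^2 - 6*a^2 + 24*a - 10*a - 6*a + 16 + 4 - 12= 2*a^2 + 8*a + 8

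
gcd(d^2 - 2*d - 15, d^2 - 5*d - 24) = d + 3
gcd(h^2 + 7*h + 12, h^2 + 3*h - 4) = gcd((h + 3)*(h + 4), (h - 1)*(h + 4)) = h + 4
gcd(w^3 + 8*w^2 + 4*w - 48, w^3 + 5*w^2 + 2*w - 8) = w + 4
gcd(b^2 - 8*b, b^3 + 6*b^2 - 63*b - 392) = b - 8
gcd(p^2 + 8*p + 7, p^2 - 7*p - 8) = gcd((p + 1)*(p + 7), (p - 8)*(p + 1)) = p + 1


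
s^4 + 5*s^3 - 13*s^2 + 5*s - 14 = (s - 2)*(s + 7)*(s - I)*(s + I)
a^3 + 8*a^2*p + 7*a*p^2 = a*(a + p)*(a + 7*p)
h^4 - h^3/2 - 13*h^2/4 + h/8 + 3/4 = (h - 2)*(h - 1/2)*(h + 1/2)*(h + 3/2)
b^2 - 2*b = b*(b - 2)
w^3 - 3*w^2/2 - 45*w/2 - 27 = (w - 6)*(w + 3/2)*(w + 3)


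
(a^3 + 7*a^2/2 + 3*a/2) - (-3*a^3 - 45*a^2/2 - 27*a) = 4*a^3 + 26*a^2 + 57*a/2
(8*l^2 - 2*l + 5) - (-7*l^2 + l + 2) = 15*l^2 - 3*l + 3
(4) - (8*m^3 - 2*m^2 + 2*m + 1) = -8*m^3 + 2*m^2 - 2*m + 3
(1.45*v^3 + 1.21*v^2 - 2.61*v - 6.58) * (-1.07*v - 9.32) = -1.5515*v^4 - 14.8087*v^3 - 8.4845*v^2 + 31.3658*v + 61.3256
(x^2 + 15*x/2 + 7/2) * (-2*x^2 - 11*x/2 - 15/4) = -2*x^4 - 41*x^3/2 - 52*x^2 - 379*x/8 - 105/8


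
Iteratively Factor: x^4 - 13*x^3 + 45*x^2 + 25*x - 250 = (x - 5)*(x^3 - 8*x^2 + 5*x + 50) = (x - 5)^2*(x^2 - 3*x - 10) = (x - 5)^3*(x + 2)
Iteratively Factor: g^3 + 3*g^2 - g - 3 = (g - 1)*(g^2 + 4*g + 3) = (g - 1)*(g + 3)*(g + 1)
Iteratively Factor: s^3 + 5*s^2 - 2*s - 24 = (s + 4)*(s^2 + s - 6) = (s - 2)*(s + 4)*(s + 3)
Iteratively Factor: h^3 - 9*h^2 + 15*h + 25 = (h - 5)*(h^2 - 4*h - 5) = (h - 5)^2*(h + 1)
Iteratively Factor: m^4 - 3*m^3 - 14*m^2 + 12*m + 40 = (m - 2)*(m^3 - m^2 - 16*m - 20) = (m - 2)*(m + 2)*(m^2 - 3*m - 10) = (m - 2)*(m + 2)^2*(m - 5)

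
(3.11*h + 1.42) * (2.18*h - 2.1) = 6.7798*h^2 - 3.4354*h - 2.982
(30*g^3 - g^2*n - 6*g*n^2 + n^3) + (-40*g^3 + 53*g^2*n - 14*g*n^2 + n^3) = -10*g^3 + 52*g^2*n - 20*g*n^2 + 2*n^3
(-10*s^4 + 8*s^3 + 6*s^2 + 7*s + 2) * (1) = -10*s^4 + 8*s^3 + 6*s^2 + 7*s + 2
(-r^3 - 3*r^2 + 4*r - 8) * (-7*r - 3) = 7*r^4 + 24*r^3 - 19*r^2 + 44*r + 24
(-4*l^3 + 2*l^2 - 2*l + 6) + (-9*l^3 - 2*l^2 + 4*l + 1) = -13*l^3 + 2*l + 7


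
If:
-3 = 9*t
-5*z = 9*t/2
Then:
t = -1/3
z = 3/10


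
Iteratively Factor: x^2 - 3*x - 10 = (x - 5)*(x + 2)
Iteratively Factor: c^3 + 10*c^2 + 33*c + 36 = (c + 4)*(c^2 + 6*c + 9) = (c + 3)*(c + 4)*(c + 3)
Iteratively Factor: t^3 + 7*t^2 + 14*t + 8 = (t + 2)*(t^2 + 5*t + 4) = (t + 1)*(t + 2)*(t + 4)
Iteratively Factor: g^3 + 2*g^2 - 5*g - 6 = (g + 1)*(g^2 + g - 6) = (g + 1)*(g + 3)*(g - 2)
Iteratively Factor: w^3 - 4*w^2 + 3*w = (w - 1)*(w^2 - 3*w) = (w - 3)*(w - 1)*(w)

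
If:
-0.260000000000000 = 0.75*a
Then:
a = -0.35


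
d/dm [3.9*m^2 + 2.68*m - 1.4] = 7.8*m + 2.68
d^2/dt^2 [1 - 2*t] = 0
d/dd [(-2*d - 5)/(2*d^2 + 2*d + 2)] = (-d^2 - d + (2*d + 1)*(2*d + 5)/2 - 1)/(d^2 + d + 1)^2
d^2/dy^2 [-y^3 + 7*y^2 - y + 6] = 14 - 6*y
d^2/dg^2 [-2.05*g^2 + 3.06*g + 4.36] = -4.10000000000000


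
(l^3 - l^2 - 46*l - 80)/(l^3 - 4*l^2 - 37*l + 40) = (l + 2)/(l - 1)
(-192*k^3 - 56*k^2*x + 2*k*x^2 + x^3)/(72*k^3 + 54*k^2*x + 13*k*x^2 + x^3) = (-8*k + x)/(3*k + x)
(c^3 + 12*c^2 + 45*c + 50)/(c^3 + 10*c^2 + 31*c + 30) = (c + 5)/(c + 3)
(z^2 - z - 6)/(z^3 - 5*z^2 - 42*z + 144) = (z + 2)/(z^2 - 2*z - 48)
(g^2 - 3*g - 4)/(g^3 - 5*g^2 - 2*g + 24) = (g + 1)/(g^2 - g - 6)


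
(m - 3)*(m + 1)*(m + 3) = m^3 + m^2 - 9*m - 9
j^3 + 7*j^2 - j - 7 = (j - 1)*(j + 1)*(j + 7)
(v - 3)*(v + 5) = v^2 + 2*v - 15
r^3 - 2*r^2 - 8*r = r*(r - 4)*(r + 2)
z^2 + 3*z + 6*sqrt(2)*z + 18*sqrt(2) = (z + 3)*(z + 6*sqrt(2))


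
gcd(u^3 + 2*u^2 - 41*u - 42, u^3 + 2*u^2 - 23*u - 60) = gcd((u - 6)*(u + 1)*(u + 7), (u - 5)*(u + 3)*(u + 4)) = 1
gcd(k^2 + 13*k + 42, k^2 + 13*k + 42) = k^2 + 13*k + 42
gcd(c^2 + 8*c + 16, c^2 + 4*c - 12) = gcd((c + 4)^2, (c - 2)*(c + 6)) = 1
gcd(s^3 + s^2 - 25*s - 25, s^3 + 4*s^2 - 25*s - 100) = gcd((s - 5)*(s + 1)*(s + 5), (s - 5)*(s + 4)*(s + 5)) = s^2 - 25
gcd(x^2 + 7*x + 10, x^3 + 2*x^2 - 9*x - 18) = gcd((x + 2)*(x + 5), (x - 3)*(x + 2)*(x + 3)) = x + 2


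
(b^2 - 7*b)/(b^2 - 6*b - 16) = b*(7 - b)/(-b^2 + 6*b + 16)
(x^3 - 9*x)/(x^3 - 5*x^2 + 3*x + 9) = x*(x + 3)/(x^2 - 2*x - 3)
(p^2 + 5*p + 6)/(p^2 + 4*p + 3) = (p + 2)/(p + 1)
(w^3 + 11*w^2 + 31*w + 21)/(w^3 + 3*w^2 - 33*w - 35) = (w + 3)/(w - 5)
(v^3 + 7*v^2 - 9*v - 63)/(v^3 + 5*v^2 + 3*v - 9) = (v^2 + 4*v - 21)/(v^2 + 2*v - 3)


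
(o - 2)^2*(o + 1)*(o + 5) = o^4 + 2*o^3 - 15*o^2 + 4*o + 20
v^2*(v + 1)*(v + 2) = v^4 + 3*v^3 + 2*v^2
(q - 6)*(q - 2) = q^2 - 8*q + 12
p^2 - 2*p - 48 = (p - 8)*(p + 6)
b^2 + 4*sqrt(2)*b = b*(b + 4*sqrt(2))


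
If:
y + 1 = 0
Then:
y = -1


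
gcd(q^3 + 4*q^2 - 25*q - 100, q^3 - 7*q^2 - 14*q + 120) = q^2 - q - 20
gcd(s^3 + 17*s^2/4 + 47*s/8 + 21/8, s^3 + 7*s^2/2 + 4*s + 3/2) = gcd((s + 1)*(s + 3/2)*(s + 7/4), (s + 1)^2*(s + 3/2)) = s^2 + 5*s/2 + 3/2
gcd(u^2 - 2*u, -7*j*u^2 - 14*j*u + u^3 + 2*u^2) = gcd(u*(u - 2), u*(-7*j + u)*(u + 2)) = u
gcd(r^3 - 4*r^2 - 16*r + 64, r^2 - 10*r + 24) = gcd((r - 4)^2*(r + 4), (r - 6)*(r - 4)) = r - 4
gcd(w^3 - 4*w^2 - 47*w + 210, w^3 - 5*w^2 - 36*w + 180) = w^2 - 11*w + 30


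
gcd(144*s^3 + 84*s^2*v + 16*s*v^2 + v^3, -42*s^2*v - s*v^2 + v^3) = 6*s + v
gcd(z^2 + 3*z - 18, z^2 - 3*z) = z - 3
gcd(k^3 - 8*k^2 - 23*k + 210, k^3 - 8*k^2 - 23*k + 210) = k^3 - 8*k^2 - 23*k + 210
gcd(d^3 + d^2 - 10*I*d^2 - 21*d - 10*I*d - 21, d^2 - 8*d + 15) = 1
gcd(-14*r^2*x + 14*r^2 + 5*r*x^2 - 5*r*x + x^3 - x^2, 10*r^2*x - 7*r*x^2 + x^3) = -2*r + x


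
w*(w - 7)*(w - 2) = w^3 - 9*w^2 + 14*w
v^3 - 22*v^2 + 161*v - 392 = (v - 8)*(v - 7)^2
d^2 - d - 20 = (d - 5)*(d + 4)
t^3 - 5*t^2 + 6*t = t*(t - 3)*(t - 2)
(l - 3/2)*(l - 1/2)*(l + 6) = l^3 + 4*l^2 - 45*l/4 + 9/2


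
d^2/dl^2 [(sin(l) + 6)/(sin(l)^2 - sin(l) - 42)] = (-7*sin(l) + cos(l)^2 + 1)/(sin(l) - 7)^3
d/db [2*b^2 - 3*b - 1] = 4*b - 3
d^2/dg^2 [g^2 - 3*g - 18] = 2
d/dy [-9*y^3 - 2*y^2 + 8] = y*(-27*y - 4)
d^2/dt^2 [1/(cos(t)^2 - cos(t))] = (-(1 - cos(2*t))^2 - 15*cos(t)/4 - 3*cos(2*t)/2 + 3*cos(3*t)/4 + 9/2)/((cos(t) - 1)^3*cos(t)^3)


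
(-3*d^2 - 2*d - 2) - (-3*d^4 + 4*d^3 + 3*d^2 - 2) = 3*d^4 - 4*d^3 - 6*d^2 - 2*d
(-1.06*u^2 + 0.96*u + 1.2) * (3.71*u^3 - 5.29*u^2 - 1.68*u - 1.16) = -3.9326*u^5 + 9.169*u^4 + 1.1544*u^3 - 6.7312*u^2 - 3.1296*u - 1.392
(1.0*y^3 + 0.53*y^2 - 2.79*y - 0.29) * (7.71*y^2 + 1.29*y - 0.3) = 7.71*y^5 + 5.3763*y^4 - 21.1272*y^3 - 5.994*y^2 + 0.4629*y + 0.087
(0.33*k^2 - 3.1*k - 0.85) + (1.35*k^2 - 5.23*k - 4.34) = 1.68*k^2 - 8.33*k - 5.19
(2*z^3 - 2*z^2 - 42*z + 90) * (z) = 2*z^4 - 2*z^3 - 42*z^2 + 90*z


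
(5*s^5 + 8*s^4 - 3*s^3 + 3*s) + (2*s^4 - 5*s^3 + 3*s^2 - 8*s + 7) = 5*s^5 + 10*s^4 - 8*s^3 + 3*s^2 - 5*s + 7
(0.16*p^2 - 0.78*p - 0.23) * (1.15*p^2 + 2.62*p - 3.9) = 0.184*p^4 - 0.4778*p^3 - 2.9321*p^2 + 2.4394*p + 0.897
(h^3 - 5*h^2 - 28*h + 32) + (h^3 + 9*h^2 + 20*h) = 2*h^3 + 4*h^2 - 8*h + 32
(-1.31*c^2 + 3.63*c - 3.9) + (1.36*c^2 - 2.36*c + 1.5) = 0.05*c^2 + 1.27*c - 2.4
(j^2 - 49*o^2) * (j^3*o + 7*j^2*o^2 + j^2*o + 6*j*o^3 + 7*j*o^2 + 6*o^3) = j^5*o + 7*j^4*o^2 + j^4*o - 43*j^3*o^3 + 7*j^3*o^2 - 343*j^2*o^4 - 43*j^2*o^3 - 294*j*o^5 - 343*j*o^4 - 294*o^5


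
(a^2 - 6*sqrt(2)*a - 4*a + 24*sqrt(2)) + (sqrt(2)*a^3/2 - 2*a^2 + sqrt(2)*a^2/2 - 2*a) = sqrt(2)*a^3/2 - a^2 + sqrt(2)*a^2/2 - 6*sqrt(2)*a - 6*a + 24*sqrt(2)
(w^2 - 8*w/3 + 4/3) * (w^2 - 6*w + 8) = w^4 - 26*w^3/3 + 76*w^2/3 - 88*w/3 + 32/3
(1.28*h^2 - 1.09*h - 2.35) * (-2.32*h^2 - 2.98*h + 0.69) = -2.9696*h^4 - 1.2856*h^3 + 9.5834*h^2 + 6.2509*h - 1.6215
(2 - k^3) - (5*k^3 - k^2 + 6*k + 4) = -6*k^3 + k^2 - 6*k - 2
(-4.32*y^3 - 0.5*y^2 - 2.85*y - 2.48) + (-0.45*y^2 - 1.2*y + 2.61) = -4.32*y^3 - 0.95*y^2 - 4.05*y + 0.13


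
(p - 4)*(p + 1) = p^2 - 3*p - 4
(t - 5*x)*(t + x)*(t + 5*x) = t^3 + t^2*x - 25*t*x^2 - 25*x^3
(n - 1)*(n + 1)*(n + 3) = n^3 + 3*n^2 - n - 3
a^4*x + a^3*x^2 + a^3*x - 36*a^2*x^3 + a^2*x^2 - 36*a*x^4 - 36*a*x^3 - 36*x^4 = (a - 6*x)*(a + x)*(a + 6*x)*(a*x + x)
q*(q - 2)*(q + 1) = q^3 - q^2 - 2*q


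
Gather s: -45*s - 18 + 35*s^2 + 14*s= 35*s^2 - 31*s - 18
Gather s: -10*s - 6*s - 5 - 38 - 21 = -16*s - 64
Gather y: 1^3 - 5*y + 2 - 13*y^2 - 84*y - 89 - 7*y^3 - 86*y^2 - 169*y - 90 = -7*y^3 - 99*y^2 - 258*y - 176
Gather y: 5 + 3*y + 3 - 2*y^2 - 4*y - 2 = -2*y^2 - y + 6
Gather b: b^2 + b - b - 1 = b^2 - 1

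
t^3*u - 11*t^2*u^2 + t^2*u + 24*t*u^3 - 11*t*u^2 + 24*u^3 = (t - 8*u)*(t - 3*u)*(t*u + u)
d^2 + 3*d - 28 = (d - 4)*(d + 7)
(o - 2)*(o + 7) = o^2 + 5*o - 14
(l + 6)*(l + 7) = l^2 + 13*l + 42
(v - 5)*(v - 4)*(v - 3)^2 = v^4 - 15*v^3 + 83*v^2 - 201*v + 180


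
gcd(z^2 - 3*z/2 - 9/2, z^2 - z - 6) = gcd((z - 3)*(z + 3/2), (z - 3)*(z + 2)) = z - 3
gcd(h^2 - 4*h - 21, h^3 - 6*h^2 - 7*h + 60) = h + 3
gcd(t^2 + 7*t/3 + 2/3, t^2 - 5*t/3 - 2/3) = t + 1/3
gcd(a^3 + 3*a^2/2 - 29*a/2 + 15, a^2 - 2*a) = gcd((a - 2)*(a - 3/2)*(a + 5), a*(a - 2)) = a - 2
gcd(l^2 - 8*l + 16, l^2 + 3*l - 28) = l - 4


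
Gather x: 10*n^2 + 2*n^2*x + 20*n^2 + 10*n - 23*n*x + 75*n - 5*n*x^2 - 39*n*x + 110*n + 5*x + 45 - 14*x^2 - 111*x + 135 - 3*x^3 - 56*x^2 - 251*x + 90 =30*n^2 + 195*n - 3*x^3 + x^2*(-5*n - 70) + x*(2*n^2 - 62*n - 357) + 270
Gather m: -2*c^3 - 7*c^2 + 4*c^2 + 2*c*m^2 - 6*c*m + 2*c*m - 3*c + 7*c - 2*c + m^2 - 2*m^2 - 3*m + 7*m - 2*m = -2*c^3 - 3*c^2 + 2*c + m^2*(2*c - 1) + m*(2 - 4*c)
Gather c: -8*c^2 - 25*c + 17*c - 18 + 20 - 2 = -8*c^2 - 8*c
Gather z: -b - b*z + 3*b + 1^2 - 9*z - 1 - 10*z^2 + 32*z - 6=2*b - 10*z^2 + z*(23 - b) - 6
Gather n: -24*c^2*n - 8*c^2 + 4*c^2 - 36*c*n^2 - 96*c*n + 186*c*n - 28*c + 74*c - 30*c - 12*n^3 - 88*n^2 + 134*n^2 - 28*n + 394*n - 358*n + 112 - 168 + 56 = -4*c^2 + 16*c - 12*n^3 + n^2*(46 - 36*c) + n*(-24*c^2 + 90*c + 8)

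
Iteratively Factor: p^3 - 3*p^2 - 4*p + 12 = (p - 3)*(p^2 - 4) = (p - 3)*(p - 2)*(p + 2)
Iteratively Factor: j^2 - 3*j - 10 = (j + 2)*(j - 5)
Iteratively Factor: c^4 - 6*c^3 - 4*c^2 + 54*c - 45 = (c + 3)*(c^3 - 9*c^2 + 23*c - 15) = (c - 3)*(c + 3)*(c^2 - 6*c + 5) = (c - 3)*(c - 1)*(c + 3)*(c - 5)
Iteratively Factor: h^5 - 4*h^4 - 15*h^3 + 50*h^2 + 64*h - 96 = (h - 1)*(h^4 - 3*h^3 - 18*h^2 + 32*h + 96) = (h - 1)*(h + 2)*(h^3 - 5*h^2 - 8*h + 48) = (h - 4)*(h - 1)*(h + 2)*(h^2 - h - 12) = (h - 4)^2*(h - 1)*(h + 2)*(h + 3)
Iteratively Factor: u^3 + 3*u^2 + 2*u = (u + 1)*(u^2 + 2*u) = u*(u + 1)*(u + 2)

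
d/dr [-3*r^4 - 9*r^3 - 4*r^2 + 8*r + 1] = -12*r^3 - 27*r^2 - 8*r + 8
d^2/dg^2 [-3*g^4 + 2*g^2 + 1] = 4 - 36*g^2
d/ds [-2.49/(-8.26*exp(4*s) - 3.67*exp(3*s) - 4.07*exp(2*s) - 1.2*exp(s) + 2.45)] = (-82.2696*exp(3*s) - 27.4149*exp(2*s) - 20.2686*exp(s) - 2.988)*exp(s)/(8.26*exp(4*s) + 3.67*exp(3*s) + 4.07*exp(2*s) + 1.2*exp(s) - 2.45)^2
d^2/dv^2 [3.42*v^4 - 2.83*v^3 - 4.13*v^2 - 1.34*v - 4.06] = 41.04*v^2 - 16.98*v - 8.26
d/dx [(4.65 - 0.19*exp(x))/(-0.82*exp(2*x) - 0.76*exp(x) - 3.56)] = (-0.1558*exp(2*x) + 7.626*exp(x) + 4.2104)*exp(x)/(0.6724*exp(4*x) + 1.2464*exp(3*x) + 6.416*exp(2*x) + 5.4112*exp(x) + 12.6736)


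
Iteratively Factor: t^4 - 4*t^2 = (t - 2)*(t^3 + 2*t^2) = (t - 2)*(t + 2)*(t^2) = t*(t - 2)*(t + 2)*(t)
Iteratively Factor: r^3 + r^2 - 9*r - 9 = (r - 3)*(r^2 + 4*r + 3) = (r - 3)*(r + 1)*(r + 3)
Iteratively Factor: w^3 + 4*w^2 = (w)*(w^2 + 4*w) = w*(w + 4)*(w)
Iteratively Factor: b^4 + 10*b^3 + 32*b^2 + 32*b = (b + 2)*(b^3 + 8*b^2 + 16*b) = b*(b + 2)*(b^2 + 8*b + 16) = b*(b + 2)*(b + 4)*(b + 4)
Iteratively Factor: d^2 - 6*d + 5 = (d - 1)*(d - 5)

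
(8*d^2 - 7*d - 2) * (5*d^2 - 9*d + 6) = 40*d^4 - 107*d^3 + 101*d^2 - 24*d - 12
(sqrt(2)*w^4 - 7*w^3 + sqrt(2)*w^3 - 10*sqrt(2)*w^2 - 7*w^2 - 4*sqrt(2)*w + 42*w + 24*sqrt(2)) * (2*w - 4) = 2*sqrt(2)*w^5 - 14*w^4 - 2*sqrt(2)*w^4 - 24*sqrt(2)*w^3 + 14*w^3 + 32*sqrt(2)*w^2 + 112*w^2 - 168*w + 64*sqrt(2)*w - 96*sqrt(2)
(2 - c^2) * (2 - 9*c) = 9*c^3 - 2*c^2 - 18*c + 4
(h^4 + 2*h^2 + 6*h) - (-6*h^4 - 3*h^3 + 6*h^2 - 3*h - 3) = 7*h^4 + 3*h^3 - 4*h^2 + 9*h + 3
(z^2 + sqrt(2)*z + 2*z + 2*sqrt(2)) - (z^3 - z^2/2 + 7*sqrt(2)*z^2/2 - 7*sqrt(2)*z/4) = -z^3 - 7*sqrt(2)*z^2/2 + 3*z^2/2 + 2*z + 11*sqrt(2)*z/4 + 2*sqrt(2)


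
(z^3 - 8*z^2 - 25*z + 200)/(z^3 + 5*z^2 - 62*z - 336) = (z^2 - 25)/(z^2 + 13*z + 42)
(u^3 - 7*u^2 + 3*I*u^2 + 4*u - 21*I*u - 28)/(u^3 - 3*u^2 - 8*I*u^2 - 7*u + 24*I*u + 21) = (u^2 + u*(-7 + 4*I) - 28*I)/(u^2 - u*(3 + 7*I) + 21*I)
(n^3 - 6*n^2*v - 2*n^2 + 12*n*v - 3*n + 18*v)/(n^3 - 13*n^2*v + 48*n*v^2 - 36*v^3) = (n^2 - 2*n - 3)/(n^2 - 7*n*v + 6*v^2)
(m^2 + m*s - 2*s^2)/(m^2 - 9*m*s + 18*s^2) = (m^2 + m*s - 2*s^2)/(m^2 - 9*m*s + 18*s^2)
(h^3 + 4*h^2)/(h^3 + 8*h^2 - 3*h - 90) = h^2*(h + 4)/(h^3 + 8*h^2 - 3*h - 90)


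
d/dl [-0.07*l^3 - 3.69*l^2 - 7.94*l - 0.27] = -0.21*l^2 - 7.38*l - 7.94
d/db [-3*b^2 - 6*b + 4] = -6*b - 6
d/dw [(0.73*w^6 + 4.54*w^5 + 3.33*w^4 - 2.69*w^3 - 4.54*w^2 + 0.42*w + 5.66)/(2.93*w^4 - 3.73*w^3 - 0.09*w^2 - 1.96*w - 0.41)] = (4.2778*w^9 + 5.13349999999999*w^8 - 34.1312*w^7 - 12.919*w^6 - 11.3844*w^5 - 49.2713*w^4 - 58.1184*w^3 + 75.5803*w^2 + 4.7416*w + 10.9214)/(8.5849*w^8 - 21.8578*w^7 + 13.3855*w^6 - 10.8142*w^5 + 12.2271*w^4 + 3.4114*w^3 + 3.9154*w^2 + 1.6072*w + 0.1681)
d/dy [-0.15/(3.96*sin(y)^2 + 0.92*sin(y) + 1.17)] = (1.188*sin(y) + 0.138)*cos(y)/(3.96*sin(y)^2 + 0.92*sin(y) + 1.17)^2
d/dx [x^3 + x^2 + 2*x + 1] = 3*x^2 + 2*x + 2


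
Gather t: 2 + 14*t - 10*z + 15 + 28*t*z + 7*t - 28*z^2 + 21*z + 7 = t*(28*z + 21) - 28*z^2 + 11*z + 24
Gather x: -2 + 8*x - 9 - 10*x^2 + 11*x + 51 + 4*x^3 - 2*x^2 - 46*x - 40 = 4*x^3 - 12*x^2 - 27*x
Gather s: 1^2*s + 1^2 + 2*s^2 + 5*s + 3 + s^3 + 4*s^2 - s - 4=s^3 + 6*s^2 + 5*s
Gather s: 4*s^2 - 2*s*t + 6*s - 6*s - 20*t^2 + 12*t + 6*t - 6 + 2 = 4*s^2 - 2*s*t - 20*t^2 + 18*t - 4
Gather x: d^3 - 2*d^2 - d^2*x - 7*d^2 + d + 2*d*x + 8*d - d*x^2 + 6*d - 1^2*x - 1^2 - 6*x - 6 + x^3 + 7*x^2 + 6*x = d^3 - 9*d^2 + 15*d + x^3 + x^2*(7 - d) + x*(-d^2 + 2*d - 1) - 7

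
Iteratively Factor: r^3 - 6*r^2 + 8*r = (r - 4)*(r^2 - 2*r) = (r - 4)*(r - 2)*(r)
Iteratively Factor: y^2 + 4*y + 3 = (y + 1)*(y + 3)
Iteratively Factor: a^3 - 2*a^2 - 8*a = (a)*(a^2 - 2*a - 8) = a*(a - 4)*(a + 2)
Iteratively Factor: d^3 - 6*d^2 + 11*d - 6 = (d - 3)*(d^2 - 3*d + 2) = (d - 3)*(d - 1)*(d - 2)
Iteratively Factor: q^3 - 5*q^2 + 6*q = (q - 3)*(q^2 - 2*q) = (q - 3)*(q - 2)*(q)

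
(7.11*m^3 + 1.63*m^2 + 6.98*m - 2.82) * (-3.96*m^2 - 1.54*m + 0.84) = -28.1556*m^5 - 17.4042*m^4 - 24.1786*m^3 + 1.7872*m^2 + 10.206*m - 2.3688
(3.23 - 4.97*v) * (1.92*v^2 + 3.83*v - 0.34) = -9.5424*v^3 - 12.8335*v^2 + 14.0607*v - 1.0982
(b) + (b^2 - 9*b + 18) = b^2 - 8*b + 18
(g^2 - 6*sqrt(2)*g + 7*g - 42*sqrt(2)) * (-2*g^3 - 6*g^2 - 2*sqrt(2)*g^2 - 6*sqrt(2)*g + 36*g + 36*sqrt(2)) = -2*g^5 - 20*g^4 + 10*sqrt(2)*g^4 + 18*g^3 + 100*sqrt(2)*g^3 + 30*sqrt(2)*g^2 + 492*g^2 - 1260*sqrt(2)*g + 72*g - 3024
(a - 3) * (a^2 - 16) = a^3 - 3*a^2 - 16*a + 48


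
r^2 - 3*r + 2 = (r - 2)*(r - 1)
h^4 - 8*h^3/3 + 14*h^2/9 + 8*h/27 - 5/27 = (h - 5/3)*(h - 1)*(h - 1/3)*(h + 1/3)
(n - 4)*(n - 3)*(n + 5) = n^3 - 2*n^2 - 23*n + 60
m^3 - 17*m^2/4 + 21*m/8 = m*(m - 7/2)*(m - 3/4)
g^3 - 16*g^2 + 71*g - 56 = (g - 8)*(g - 7)*(g - 1)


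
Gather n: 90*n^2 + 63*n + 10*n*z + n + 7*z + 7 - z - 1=90*n^2 + n*(10*z + 64) + 6*z + 6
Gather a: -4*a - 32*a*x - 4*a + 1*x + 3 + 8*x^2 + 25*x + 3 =a*(-32*x - 8) + 8*x^2 + 26*x + 6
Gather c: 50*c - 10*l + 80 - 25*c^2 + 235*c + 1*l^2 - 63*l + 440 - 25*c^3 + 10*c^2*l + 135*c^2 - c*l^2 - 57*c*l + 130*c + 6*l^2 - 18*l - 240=-25*c^3 + c^2*(10*l + 110) + c*(-l^2 - 57*l + 415) + 7*l^2 - 91*l + 280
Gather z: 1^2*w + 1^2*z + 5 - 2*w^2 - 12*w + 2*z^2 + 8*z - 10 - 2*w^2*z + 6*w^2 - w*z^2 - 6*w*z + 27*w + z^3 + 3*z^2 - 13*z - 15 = 4*w^2 + 16*w + z^3 + z^2*(5 - w) + z*(-2*w^2 - 6*w - 4) - 20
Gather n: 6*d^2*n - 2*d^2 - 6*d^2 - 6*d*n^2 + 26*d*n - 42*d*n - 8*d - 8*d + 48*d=-8*d^2 - 6*d*n^2 + 32*d + n*(6*d^2 - 16*d)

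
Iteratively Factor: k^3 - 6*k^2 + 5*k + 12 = (k - 4)*(k^2 - 2*k - 3) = (k - 4)*(k + 1)*(k - 3)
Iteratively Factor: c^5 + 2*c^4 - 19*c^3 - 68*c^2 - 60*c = (c + 2)*(c^4 - 19*c^2 - 30*c) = (c - 5)*(c + 2)*(c^3 + 5*c^2 + 6*c) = (c - 5)*(c + 2)^2*(c^2 + 3*c) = c*(c - 5)*(c + 2)^2*(c + 3)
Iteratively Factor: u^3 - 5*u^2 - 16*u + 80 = (u - 5)*(u^2 - 16) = (u - 5)*(u - 4)*(u + 4)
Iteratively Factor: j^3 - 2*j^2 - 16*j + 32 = (j - 2)*(j^2 - 16) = (j - 4)*(j - 2)*(j + 4)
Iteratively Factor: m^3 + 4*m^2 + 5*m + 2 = (m + 1)*(m^2 + 3*m + 2) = (m + 1)*(m + 2)*(m + 1)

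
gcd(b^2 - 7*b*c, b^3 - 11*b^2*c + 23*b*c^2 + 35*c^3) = b - 7*c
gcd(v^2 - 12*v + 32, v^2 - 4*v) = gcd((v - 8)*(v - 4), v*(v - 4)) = v - 4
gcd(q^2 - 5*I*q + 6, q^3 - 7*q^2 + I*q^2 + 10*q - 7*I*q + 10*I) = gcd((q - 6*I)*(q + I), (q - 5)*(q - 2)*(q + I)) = q + I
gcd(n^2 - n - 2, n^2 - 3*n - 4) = n + 1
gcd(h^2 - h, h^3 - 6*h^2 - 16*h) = h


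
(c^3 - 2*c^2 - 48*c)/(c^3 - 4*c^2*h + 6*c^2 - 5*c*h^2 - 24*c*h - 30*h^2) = c*(c - 8)/(c^2 - 4*c*h - 5*h^2)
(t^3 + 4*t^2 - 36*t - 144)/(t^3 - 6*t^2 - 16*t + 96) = (t + 6)/(t - 4)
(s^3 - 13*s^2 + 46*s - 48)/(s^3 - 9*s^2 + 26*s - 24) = (s - 8)/(s - 4)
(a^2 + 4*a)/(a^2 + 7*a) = (a + 4)/(a + 7)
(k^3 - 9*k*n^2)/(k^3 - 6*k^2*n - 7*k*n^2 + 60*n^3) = k*(k - 3*n)/(k^2 - 9*k*n + 20*n^2)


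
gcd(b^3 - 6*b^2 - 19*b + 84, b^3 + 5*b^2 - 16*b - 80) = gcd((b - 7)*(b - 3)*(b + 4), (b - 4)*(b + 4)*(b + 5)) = b + 4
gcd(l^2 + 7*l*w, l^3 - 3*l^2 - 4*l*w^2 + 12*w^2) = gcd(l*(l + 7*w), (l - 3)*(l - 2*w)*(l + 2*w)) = 1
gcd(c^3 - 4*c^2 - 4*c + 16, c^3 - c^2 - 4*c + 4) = c^2 - 4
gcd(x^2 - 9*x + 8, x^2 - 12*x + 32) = x - 8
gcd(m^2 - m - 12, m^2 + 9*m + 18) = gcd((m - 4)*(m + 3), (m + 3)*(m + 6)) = m + 3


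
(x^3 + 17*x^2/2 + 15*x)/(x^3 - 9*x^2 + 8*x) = (x^2 + 17*x/2 + 15)/(x^2 - 9*x + 8)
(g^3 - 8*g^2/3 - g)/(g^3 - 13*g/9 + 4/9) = 3*g*(3*g^2 - 8*g - 3)/(9*g^3 - 13*g + 4)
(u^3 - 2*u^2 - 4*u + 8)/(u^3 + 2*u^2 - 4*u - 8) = (u - 2)/(u + 2)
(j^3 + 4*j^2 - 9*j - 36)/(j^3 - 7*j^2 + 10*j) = (j^3 + 4*j^2 - 9*j - 36)/(j*(j^2 - 7*j + 10))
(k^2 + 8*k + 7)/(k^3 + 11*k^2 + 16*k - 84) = (k + 1)/(k^2 + 4*k - 12)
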